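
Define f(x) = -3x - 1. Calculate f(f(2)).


f(2) = -7
f(-7) = 20

20


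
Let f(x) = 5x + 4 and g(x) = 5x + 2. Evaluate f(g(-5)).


g(-5) = -23
f(-23) = -111

-111


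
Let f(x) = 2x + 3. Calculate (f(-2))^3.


f(-2) = -1
(-1)^3 = -1

-1


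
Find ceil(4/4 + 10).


4/4 = 1
1 + 10 = 11
ceil(11) = 11

11


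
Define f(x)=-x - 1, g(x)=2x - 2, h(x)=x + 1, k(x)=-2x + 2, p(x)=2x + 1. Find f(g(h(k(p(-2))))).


-17


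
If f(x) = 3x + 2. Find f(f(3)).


f(3) = 11
f(11) = 35

35


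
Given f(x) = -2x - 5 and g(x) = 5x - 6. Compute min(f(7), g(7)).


-19


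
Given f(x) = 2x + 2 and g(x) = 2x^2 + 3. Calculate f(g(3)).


g(3) = 21
f(21) = 44

44


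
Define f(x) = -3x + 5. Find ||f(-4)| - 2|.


f(-4) = 17
|17| = 17
|17 - 2| = 15

15


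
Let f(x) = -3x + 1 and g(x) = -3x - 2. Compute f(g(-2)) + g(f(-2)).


f(g(-2)) = -11
g(f(-2)) = -23
Sum = -34

-34


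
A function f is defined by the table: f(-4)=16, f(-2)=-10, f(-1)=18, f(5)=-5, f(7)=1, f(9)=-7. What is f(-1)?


Reading from the table at x = -1

18


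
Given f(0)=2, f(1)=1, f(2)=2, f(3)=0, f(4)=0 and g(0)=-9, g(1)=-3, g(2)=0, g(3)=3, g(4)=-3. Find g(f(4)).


f(4) = 0
g(0) = -9

-9


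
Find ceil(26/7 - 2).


26/7 = 3.7143
3.7143 - 2 = 1.7143
ceil(1.7143) = 2

2


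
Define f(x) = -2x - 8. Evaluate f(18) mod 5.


f(18) = -44
-44 mod 5 = 1

1


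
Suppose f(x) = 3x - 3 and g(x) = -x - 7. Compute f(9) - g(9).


f(9) = 24
g(9) = -16
Difference = 40

40


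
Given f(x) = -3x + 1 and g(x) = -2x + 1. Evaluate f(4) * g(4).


77


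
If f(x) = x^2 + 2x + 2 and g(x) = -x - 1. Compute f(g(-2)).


g(-2) = 1
f(1) = 1*(1)^2 + 2*(1) + 2 = 5

5


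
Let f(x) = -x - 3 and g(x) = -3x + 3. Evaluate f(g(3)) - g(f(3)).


f(g(3)) = 3
g(f(3)) = 21
Difference = -18

-18


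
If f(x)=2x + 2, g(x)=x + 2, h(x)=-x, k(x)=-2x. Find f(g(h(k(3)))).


k(3) = -6
h(-6) = 6
g(6) = 8
f(8) = 18

18


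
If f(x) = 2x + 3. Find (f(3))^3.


f(3) = 9
(9)^3 = 729

729


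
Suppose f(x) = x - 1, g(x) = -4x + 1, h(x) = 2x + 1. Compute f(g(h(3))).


h(3) = 7
g(7) = -27
f(-27) = -28

-28


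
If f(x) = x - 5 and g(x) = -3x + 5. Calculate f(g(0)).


g(0) = 5
f(5) = 0

0


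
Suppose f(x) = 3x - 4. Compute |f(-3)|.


f(-3) = -13
|-13| = 13

13


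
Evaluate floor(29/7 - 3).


29/7 = 4.1429
4.1429 - 3 = 1.1429
floor(1.1429) = 1

1


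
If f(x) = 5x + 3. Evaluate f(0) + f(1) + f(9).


f(0) = 3
f(1) = 8
f(9) = 48
Sum = 59

59


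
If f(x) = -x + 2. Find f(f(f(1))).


f(1) = 1
f(1) = 1
f(1) = 1

1


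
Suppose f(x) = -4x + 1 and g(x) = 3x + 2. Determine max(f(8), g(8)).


26


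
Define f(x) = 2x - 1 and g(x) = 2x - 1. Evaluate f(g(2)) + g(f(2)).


f(g(2)) = 5
g(f(2)) = 5
Sum = 10

10


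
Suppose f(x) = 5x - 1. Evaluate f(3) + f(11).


f(3) = 14
f(11) = 54
Sum = 68

68


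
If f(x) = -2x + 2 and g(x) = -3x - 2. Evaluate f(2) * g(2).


f(2) = -2
g(2) = -8
Product = 16

16


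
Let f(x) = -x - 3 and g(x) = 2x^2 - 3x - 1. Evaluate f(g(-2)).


-16


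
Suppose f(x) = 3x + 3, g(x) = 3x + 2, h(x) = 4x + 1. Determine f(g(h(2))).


90


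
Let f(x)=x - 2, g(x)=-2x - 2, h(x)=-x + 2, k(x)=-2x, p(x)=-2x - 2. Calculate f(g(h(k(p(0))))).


p(0) = -2
k(-2) = 4
h(4) = -2
g(-2) = 2
f(2) = 0

0


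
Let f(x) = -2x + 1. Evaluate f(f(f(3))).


f(3) = -5
f(-5) = 11
f(11) = -21

-21


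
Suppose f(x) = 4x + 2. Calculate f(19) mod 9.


f(19) = 78
78 mod 9 = 6

6


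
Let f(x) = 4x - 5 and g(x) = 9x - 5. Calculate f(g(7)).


227


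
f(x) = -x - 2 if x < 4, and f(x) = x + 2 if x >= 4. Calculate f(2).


-4


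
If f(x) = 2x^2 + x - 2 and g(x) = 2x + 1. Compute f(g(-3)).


g(-3) = -5
f(-5) = 2*(-5)^2 + 1*(-5) - 2 = 43

43


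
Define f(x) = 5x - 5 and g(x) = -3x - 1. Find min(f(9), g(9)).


f(9) = 40
g(9) = -28
min = -28

-28


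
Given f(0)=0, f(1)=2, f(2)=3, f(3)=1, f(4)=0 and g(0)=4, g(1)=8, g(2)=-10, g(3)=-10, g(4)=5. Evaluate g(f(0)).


4


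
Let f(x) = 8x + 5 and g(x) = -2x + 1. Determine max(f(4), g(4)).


f(4) = 37
g(4) = -7
max = 37

37


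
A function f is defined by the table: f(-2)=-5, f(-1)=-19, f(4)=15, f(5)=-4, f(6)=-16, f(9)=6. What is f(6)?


Reading from the table at x = 6

-16


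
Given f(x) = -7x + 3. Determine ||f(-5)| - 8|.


f(-5) = 38
|38| = 38
|38 - 8| = 30

30


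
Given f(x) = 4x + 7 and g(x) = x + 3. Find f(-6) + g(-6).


f(-6) = -17
g(-6) = -3
Sum = -20

-20


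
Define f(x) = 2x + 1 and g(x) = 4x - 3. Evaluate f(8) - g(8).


f(8) = 17
g(8) = 29
Difference = -12

-12


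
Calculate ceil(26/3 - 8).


26/3 = 8.6667
8.6667 - 8 = 0.6667
ceil(0.6667) = 1

1


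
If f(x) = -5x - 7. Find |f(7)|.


f(7) = -42
|-42| = 42

42


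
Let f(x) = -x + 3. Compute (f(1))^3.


f(1) = 2
(2)^3 = 8

8


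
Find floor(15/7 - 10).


15/7 = 2.1429
2.1429 - 10 = -7.8571
floor(-7.8571) = -8

-8


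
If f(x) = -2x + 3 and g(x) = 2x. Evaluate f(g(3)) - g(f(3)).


f(g(3)) = -9
g(f(3)) = -6
Difference = -3

-3


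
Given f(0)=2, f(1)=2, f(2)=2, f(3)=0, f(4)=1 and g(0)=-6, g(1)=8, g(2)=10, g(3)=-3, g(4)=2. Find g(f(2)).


f(2) = 2
g(2) = 10

10


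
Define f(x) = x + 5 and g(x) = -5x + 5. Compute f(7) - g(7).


f(7) = 12
g(7) = -30
Difference = 42

42


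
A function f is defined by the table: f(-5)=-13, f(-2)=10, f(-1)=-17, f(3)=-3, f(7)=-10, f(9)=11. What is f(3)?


Reading from the table at x = 3

-3


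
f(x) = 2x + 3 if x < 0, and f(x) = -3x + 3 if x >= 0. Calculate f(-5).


-5 satisfies x < 0
f(-5) = -7

-7


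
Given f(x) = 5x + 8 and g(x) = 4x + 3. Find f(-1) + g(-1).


f(-1) = 3
g(-1) = -1
Sum = 2

2


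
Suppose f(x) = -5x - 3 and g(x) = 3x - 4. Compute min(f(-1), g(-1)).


f(-1) = 2
g(-1) = -7
min = -7

-7


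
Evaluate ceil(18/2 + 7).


18/2 = 9
9 + 7 = 16
ceil(16) = 16

16


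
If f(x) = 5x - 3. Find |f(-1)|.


f(-1) = -8
|-8| = 8

8


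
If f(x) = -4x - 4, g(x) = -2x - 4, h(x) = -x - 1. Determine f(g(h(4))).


h(4) = -5
g(-5) = 6
f(6) = -28

-28


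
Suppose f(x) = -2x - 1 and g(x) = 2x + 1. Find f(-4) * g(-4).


f(-4) = 7
g(-4) = -7
Product = -49

-49


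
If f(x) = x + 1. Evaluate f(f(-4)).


f(-4) = -3
f(-3) = -2

-2


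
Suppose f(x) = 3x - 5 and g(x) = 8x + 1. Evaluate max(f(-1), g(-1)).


f(-1) = -8
g(-1) = -7
max = -7

-7


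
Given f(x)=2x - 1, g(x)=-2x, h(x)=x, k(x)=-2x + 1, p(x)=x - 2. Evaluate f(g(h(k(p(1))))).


p(1) = -1
k(-1) = 3
h(3) = 3
g(3) = -6
f(-6) = -13

-13


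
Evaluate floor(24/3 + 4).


24/3 = 8
8 + 4 = 12
floor(12) = 12

12


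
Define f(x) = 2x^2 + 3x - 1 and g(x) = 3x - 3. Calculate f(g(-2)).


134


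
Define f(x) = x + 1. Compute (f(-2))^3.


f(-2) = -1
(-1)^3 = -1

-1


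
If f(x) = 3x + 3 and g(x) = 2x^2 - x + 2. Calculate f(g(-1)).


18


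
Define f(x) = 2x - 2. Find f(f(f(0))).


-14


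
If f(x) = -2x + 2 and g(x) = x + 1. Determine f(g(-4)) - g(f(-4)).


f(g(-4)) = 8
g(f(-4)) = 11
Difference = -3

-3


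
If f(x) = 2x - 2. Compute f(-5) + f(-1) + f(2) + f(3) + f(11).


f(-5) = -12
f(-1) = -4
f(2) = 2
f(3) = 4
f(11) = 20
Sum = 10

10


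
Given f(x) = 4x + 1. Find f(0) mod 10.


f(0) = 1
1 mod 10 = 1

1


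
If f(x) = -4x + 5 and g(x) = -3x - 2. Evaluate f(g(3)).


g(3) = -11
f(-11) = 49

49


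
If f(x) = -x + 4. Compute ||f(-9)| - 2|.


11


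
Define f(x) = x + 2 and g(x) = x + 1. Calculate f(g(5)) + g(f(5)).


f(g(5)) = 8
g(f(5)) = 8
Sum = 16

16


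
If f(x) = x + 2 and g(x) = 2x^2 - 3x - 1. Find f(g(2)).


g(2) = 1
f(1) = 3

3


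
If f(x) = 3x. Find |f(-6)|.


18


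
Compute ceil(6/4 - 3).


6/4 = 1.5
1.5 - 3 = -1.5
ceil(-1.5) = -1

-1


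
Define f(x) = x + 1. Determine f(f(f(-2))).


f(-2) = -1
f(-1) = 0
f(0) = 1

1


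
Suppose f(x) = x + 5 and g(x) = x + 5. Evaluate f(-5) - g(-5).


f(-5) = 0
g(-5) = 0
Difference = 0

0


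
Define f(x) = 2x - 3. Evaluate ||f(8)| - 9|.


f(8) = 13
|13| = 13
|13 - 9| = 4

4


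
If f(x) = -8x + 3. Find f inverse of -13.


Solve -8x + 3 = -13
x = (-13 - 3) / (-8) = 2

2


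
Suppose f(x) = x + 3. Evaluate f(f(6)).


12


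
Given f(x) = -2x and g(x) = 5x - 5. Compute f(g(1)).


g(1) = 0
f(0) = 0

0


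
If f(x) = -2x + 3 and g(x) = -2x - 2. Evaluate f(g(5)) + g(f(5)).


f(g(5)) = 27
g(f(5)) = 12
Sum = 39

39


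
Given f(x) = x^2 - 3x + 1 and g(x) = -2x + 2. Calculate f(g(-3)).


g(-3) = 8
f(8) = 1*(8)^2 - 3*(8) + 1 = 41

41


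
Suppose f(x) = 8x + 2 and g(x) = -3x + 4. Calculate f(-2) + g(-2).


f(-2) = -14
g(-2) = 10
Sum = -4

-4


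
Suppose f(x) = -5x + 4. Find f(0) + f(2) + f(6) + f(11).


f(0) = 4
f(2) = -6
f(6) = -26
f(11) = -51
Sum = -79

-79


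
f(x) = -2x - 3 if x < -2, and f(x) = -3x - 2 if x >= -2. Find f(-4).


-4 satisfies x < -2
f(-4) = 5

5


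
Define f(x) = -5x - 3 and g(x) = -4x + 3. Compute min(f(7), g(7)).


-38


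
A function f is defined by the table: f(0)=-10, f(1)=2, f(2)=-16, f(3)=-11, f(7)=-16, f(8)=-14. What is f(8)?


-14


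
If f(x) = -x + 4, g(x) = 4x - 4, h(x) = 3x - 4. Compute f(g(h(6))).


h(6) = 14
g(14) = 52
f(52) = -48

-48


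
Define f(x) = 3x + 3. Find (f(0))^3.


f(0) = 3
(3)^3 = 27

27


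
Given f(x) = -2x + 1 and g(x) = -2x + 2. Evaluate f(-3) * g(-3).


f(-3) = 7
g(-3) = 8
Product = 56

56


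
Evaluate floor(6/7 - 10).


6/7 = 0.8571
0.8571 - 10 = -9.1429
floor(-9.1429) = -10

-10


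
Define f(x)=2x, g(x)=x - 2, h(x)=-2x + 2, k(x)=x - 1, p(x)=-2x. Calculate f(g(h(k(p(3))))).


p(3) = -6
k(-6) = -7
h(-7) = 16
g(16) = 14
f(14) = 28

28


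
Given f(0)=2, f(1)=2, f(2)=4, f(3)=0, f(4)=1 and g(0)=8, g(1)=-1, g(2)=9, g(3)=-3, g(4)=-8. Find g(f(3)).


f(3) = 0
g(0) = 8

8


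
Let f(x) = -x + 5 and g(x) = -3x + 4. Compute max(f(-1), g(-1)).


7


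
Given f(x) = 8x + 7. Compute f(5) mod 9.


f(5) = 47
47 mod 9 = 2

2


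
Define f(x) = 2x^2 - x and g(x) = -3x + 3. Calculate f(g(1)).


g(1) = 0
f(0) = 2*(0)^2 - 1*(0) = 0

0


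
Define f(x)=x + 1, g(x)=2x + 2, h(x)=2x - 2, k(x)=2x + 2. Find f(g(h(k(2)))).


23


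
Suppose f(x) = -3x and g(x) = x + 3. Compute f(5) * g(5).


f(5) = -15
g(5) = 8
Product = -120

-120


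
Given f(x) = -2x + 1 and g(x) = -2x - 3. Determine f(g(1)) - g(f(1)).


f(g(1)) = 11
g(f(1)) = -1
Difference = 12

12


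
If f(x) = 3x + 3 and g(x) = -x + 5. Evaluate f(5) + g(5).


f(5) = 18
g(5) = 0
Sum = 18

18


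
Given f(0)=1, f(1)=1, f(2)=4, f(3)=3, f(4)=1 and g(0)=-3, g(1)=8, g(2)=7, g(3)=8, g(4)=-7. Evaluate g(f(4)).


f(4) = 1
g(1) = 8

8


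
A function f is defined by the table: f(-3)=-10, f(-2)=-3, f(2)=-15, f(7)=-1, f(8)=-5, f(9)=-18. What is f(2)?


Reading from the table at x = 2

-15


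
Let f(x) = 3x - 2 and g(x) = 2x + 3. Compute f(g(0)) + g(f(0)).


f(g(0)) = 7
g(f(0)) = -1
Sum = 6

6


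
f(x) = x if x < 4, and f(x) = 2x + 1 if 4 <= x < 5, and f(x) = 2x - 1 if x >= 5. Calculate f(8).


15


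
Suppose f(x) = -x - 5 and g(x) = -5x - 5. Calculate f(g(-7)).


g(-7) = 30
f(30) = -35

-35


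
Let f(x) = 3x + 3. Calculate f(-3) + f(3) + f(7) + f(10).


f(-3) = -6
f(3) = 12
f(7) = 24
f(10) = 33
Sum = 63

63


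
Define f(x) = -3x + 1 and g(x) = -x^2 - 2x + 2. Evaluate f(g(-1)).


g(-1) = 3
f(3) = -8

-8


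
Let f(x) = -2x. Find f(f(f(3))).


-24


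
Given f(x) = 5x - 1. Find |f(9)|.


f(9) = 44
|44| = 44

44


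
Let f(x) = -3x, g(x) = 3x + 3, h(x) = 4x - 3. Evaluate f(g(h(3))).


h(3) = 9
g(9) = 30
f(30) = -90

-90


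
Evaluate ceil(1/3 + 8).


1/3 = 0.3333
0.3333 + 8 = 8.3333
ceil(8.3333) = 9

9


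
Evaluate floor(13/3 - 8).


13/3 = 4.3333
4.3333 - 8 = -3.6667
floor(-3.6667) = -4

-4


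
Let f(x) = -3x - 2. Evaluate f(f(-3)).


f(-3) = 7
f(7) = -23

-23


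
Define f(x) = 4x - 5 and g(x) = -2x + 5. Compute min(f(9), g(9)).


f(9) = 31
g(9) = -13
min = -13

-13


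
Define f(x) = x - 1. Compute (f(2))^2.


f(2) = 1
(1)^2 = 1

1


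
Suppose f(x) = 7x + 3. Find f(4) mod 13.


f(4) = 31
31 mod 13 = 5

5


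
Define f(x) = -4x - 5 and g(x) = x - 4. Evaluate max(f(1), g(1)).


f(1) = -9
g(1) = -3
max = -3

-3


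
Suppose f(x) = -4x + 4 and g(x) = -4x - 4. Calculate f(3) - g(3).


f(3) = -8
g(3) = -16
Difference = 8

8


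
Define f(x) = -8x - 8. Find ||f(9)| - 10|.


f(9) = -80
|-80| = 80
|80 - 10| = 70

70


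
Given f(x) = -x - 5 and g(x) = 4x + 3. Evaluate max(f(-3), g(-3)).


f(-3) = -2
g(-3) = -9
max = -2

-2


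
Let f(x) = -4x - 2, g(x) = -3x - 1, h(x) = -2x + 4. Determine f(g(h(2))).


h(2) = 0
g(0) = -1
f(-1) = 2

2


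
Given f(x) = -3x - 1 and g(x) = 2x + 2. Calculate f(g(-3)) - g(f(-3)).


f(g(-3)) = 11
g(f(-3)) = 18
Difference = -7

-7


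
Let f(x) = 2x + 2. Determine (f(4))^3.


1000


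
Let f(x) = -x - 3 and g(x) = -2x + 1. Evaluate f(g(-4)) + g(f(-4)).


f(g(-4)) = -12
g(f(-4)) = -1
Sum = -13

-13


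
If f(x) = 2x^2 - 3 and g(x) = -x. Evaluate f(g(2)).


g(2) = -2
f(-2) = 2*(-2)^2 - 3 = 5

5


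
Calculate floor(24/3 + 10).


24/3 = 8
8 + 10 = 18
floor(18) = 18

18


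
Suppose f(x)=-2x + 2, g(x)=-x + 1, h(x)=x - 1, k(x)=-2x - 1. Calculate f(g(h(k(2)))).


k(2) = -5
h(-5) = -6
g(-6) = 7
f(7) = -12

-12


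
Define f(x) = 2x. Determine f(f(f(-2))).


f(-2) = -4
f(-4) = -8
f(-8) = -16

-16


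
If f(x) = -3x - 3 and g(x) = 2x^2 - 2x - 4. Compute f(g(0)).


g(0) = -4
f(-4) = 9

9


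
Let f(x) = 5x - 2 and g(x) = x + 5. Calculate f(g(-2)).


13


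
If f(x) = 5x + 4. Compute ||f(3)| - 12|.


f(3) = 19
|19| = 19
|19 - 12| = 7

7


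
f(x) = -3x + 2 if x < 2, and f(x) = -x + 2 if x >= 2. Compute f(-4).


-4 satisfies x < 2
f(-4) = 14

14


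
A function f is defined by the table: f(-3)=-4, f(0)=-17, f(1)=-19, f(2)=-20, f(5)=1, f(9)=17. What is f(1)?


Reading from the table at x = 1

-19


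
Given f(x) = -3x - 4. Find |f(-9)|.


f(-9) = 23
|23| = 23

23


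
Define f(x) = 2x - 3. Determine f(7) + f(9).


f(7) = 11
f(9) = 15
Sum = 26

26


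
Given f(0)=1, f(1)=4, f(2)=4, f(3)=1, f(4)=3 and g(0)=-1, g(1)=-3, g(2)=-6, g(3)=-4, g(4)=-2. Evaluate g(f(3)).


-3


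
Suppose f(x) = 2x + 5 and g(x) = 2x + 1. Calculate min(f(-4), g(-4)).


f(-4) = -3
g(-4) = -7
min = -7

-7


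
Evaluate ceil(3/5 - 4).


3/5 = 0.6
0.6 - 4 = -3.4
ceil(-3.4) = -3

-3


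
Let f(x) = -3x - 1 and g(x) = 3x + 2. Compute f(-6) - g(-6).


f(-6) = 17
g(-6) = -16
Difference = 33

33


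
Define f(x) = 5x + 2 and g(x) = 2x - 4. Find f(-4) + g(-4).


f(-4) = -18
g(-4) = -12
Sum = -30

-30


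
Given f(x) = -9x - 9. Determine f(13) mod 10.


f(13) = -126
-126 mod 10 = 4

4


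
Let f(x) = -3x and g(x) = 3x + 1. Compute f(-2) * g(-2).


f(-2) = 6
g(-2) = -5
Product = -30

-30


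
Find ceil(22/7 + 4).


22/7 = 3.1429
3.1429 + 4 = 7.1429
ceil(7.1429) = 8

8


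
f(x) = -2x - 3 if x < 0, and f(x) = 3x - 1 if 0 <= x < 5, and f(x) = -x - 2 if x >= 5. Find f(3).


8


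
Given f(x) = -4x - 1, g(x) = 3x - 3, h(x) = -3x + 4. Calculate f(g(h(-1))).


h(-1) = 7
g(7) = 18
f(18) = -73

-73


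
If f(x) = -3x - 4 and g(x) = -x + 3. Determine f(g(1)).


-10


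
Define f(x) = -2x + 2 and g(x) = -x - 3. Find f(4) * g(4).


f(4) = -6
g(4) = -7
Product = 42

42


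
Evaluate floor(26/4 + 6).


26/4 = 6.5
6.5 + 6 = 12.5
floor(12.5) = 12

12


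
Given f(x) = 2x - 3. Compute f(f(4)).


7


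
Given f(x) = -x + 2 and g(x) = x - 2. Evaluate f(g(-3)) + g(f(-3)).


f(g(-3)) = 7
g(f(-3)) = 3
Sum = 10

10


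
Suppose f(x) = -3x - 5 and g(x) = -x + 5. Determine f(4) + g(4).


-16


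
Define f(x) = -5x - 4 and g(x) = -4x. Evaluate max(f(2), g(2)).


f(2) = -14
g(2) = -8
max = -8

-8


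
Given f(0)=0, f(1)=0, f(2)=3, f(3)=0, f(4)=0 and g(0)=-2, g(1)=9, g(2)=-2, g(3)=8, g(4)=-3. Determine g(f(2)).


8


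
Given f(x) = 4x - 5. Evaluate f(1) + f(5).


f(1) = -1
f(5) = 15
Sum = 14

14


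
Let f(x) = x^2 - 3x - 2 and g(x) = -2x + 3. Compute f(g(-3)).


g(-3) = 9
f(9) = 1*(9)^2 - 3*(9) - 2 = 52

52


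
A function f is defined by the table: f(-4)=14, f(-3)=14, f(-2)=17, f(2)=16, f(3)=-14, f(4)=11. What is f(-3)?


14


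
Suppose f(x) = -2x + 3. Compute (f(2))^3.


-1


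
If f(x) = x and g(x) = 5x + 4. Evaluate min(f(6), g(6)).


f(6) = 6
g(6) = 34
min = 6

6


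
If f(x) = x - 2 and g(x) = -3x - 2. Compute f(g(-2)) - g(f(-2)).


f(g(-2)) = 2
g(f(-2)) = 10
Difference = -8

-8


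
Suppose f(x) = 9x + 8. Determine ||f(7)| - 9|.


f(7) = 71
|71| = 71
|71 - 9| = 62

62


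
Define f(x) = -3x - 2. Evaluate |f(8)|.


26


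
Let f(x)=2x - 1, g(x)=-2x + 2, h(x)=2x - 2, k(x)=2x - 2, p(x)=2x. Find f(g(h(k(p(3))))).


p(3) = 6
k(6) = 10
h(10) = 18
g(18) = -34
f(-34) = -69

-69


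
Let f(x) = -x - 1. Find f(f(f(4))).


f(4) = -5
f(-5) = 4
f(4) = -5

-5


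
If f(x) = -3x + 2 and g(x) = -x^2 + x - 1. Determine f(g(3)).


g(3) = -7
f(-7) = 23

23


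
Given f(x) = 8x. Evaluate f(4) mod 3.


f(4) = 32
32 mod 3 = 2

2


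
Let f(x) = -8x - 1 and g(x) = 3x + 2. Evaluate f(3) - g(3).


-36


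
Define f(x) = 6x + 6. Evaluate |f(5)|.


f(5) = 36
|36| = 36

36


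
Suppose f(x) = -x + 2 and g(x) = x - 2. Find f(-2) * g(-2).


f(-2) = 4
g(-2) = -4
Product = -16

-16


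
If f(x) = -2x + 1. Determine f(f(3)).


f(3) = -5
f(-5) = 11

11


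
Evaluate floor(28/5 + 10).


28/5 = 5.6
5.6 + 10 = 15.6
floor(15.6) = 15

15


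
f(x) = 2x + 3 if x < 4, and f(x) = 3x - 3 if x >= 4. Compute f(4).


4 satisfies x >= 4
f(4) = 9

9


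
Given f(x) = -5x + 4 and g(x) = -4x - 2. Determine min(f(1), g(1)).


f(1) = -1
g(1) = -6
min = -6

-6


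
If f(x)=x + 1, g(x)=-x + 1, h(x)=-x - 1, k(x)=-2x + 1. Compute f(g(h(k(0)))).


k(0) = 1
h(1) = -2
g(-2) = 3
f(3) = 4

4


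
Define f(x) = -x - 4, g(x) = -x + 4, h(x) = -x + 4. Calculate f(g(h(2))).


-6


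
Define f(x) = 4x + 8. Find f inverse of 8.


Solve 4x + 8 = 8
x = (8 - 8) / 4 = 0

0


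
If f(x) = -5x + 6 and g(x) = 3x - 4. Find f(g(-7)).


131


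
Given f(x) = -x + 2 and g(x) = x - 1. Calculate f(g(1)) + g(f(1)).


2


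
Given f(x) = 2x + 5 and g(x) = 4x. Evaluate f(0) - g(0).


f(0) = 5
g(0) = 0
Difference = 5

5


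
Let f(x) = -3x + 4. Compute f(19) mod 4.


3


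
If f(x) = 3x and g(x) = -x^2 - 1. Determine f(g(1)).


g(1) = -2
f(-2) = -6

-6


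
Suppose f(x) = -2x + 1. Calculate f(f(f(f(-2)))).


-37


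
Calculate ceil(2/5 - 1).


2/5 = 0.4
0.4 - 1 = -0.6
ceil(-0.6) = 0

0


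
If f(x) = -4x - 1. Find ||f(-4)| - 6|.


f(-4) = 15
|15| = 15
|15 - 6| = 9

9


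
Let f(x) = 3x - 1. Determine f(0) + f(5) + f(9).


39


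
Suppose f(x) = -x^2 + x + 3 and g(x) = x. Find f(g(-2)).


g(-2) = -2
f(-2) = (-1)*(-2)^2 + 1*(-2) + 3 = -3

-3


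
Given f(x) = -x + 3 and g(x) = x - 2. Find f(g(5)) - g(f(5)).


f(g(5)) = 0
g(f(5)) = -4
Difference = 4

4


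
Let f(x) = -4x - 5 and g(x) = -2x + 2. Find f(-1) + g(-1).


f(-1) = -1
g(-1) = 4
Sum = 3

3


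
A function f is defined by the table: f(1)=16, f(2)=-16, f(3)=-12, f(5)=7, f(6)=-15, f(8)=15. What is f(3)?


Reading from the table at x = 3

-12


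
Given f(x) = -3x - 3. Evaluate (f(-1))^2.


f(-1) = 0
(0)^2 = 0

0


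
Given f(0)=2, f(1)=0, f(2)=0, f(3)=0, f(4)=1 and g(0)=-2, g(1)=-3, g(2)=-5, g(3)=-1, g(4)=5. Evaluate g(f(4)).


-3


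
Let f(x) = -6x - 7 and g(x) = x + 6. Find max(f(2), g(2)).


f(2) = -19
g(2) = 8
max = 8

8


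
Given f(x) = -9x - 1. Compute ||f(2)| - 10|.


9


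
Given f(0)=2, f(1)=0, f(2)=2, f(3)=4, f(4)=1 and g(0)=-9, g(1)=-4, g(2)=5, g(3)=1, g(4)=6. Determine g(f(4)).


-4


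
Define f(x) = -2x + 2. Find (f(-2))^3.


f(-2) = 6
(6)^3 = 216

216


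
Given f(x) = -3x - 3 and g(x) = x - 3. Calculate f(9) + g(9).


-24


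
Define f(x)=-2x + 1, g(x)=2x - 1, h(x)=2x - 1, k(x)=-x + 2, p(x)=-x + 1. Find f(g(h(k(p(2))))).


p(2) = -1
k(-1) = 3
h(3) = 5
g(5) = 9
f(9) = -17

-17


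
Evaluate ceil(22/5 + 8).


22/5 = 4.4
4.4 + 8 = 12.4
ceil(12.4) = 13

13


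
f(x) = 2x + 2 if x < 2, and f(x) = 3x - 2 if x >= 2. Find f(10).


28


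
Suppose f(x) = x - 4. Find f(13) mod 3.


f(13) = 9
9 mod 3 = 0

0


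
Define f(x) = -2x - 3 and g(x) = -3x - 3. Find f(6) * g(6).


f(6) = -15
g(6) = -21
Product = 315

315


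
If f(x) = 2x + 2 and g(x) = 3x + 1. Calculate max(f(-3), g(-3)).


f(-3) = -4
g(-3) = -8
max = -4

-4


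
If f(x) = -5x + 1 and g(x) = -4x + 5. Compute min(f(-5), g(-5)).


f(-5) = 26
g(-5) = 25
min = 25

25


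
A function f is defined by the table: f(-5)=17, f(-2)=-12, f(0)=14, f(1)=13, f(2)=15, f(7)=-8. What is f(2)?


15


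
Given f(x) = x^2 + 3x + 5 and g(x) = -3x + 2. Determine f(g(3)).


g(3) = -7
f(-7) = 1*(-7)^2 + 3*(-7) + 5 = 33

33


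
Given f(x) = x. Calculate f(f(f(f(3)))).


f(3) = 3
f(3) = 3
f(3) = 3
f(3) = 3

3


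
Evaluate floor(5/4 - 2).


5/4 = 1.25
1.25 - 2 = -0.75
floor(-0.75) = -1

-1


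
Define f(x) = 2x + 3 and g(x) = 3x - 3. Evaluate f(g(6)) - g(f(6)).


f(g(6)) = 33
g(f(6)) = 42
Difference = -9

-9


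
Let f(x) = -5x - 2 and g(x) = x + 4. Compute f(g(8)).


-62


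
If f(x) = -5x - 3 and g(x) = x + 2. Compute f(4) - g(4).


f(4) = -23
g(4) = 6
Difference = -29

-29


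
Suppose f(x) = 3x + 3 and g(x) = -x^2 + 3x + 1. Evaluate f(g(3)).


g(3) = 1
f(1) = 6

6


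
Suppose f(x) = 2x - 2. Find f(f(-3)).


f(-3) = -8
f(-8) = -18

-18


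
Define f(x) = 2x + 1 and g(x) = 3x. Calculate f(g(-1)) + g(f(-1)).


f(g(-1)) = -5
g(f(-1)) = -3
Sum = -8

-8


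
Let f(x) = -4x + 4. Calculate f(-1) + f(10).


f(-1) = 8
f(10) = -36
Sum = -28

-28


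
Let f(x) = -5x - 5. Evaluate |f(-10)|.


f(-10) = 45
|45| = 45

45


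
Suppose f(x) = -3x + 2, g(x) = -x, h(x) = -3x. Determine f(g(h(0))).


h(0) = 0
g(0) = 0
f(0) = 2

2


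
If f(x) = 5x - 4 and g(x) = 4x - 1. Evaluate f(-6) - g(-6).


f(-6) = -34
g(-6) = -25
Difference = -9

-9


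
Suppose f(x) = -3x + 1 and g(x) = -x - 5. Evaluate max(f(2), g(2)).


f(2) = -5
g(2) = -7
max = -5

-5


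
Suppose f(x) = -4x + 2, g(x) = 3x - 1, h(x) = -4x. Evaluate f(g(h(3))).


h(3) = -12
g(-12) = -37
f(-37) = 150

150


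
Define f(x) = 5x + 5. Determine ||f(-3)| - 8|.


2


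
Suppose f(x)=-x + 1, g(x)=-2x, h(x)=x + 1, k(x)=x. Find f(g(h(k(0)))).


k(0) = 0
h(0) = 1
g(1) = -2
f(-2) = 3

3


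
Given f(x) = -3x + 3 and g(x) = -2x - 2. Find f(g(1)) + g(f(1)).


f(g(1)) = 15
g(f(1)) = -2
Sum = 13

13


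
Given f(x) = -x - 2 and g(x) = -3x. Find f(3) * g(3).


f(3) = -5
g(3) = -9
Product = 45

45


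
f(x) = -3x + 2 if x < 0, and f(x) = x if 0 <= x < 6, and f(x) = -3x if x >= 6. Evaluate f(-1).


-1 satisfies x < 0
f(-1) = 5

5


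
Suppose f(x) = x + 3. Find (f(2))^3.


f(2) = 5
(5)^3 = 125

125


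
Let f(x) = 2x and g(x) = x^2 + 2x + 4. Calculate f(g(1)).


g(1) = 7
f(7) = 14

14


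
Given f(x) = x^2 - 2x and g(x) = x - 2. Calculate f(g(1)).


g(1) = -1
f(-1) = 1*(-1)^2 - 2*(-1) = 3

3


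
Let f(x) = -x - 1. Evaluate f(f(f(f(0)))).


f(0) = -1
f(-1) = 0
f(0) = -1
f(-1) = 0

0


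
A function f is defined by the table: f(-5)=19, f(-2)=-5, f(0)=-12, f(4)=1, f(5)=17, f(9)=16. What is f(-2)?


Reading from the table at x = -2

-5


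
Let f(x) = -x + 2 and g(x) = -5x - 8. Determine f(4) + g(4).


f(4) = -2
g(4) = -28
Sum = -30

-30


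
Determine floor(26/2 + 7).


26/2 = 13
13 + 7 = 20
floor(20) = 20

20


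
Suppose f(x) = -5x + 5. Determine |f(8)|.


f(8) = -35
|-35| = 35

35


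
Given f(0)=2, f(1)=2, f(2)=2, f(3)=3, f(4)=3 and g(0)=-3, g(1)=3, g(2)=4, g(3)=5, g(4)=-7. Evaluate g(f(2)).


f(2) = 2
g(2) = 4

4


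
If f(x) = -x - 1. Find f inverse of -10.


Solve -x - 1 = -10
x = (-10 + 1) / (-1) = 9

9


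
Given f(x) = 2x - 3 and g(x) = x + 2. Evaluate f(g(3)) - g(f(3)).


f(g(3)) = 7
g(f(3)) = 5
Difference = 2

2


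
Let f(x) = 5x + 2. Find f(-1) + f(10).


f(-1) = -3
f(10) = 52
Sum = 49

49


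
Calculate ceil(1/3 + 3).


1/3 = 0.3333
0.3333 + 3 = 3.3333
ceil(3.3333) = 4

4


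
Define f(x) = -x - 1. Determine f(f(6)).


f(6) = -7
f(-7) = 6

6


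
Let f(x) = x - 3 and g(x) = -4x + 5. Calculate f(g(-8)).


g(-8) = 37
f(37) = 34

34


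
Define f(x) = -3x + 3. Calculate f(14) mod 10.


1


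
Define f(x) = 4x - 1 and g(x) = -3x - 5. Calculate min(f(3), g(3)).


f(3) = 11
g(3) = -14
min = -14

-14


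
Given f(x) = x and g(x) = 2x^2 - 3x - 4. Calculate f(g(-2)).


g(-2) = 10
f(10) = 10

10


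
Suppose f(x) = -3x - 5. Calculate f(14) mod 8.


f(14) = -47
-47 mod 8 = 1

1


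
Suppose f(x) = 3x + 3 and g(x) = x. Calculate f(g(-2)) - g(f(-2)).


0


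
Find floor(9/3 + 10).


9/3 = 3
3 + 10 = 13
floor(13) = 13

13


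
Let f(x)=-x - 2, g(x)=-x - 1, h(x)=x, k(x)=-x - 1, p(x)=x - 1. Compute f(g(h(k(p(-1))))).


p(-1) = -2
k(-2) = 1
h(1) = 1
g(1) = -2
f(-2) = 0

0


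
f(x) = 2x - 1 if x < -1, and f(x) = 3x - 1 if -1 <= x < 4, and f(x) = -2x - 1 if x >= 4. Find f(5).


5 satisfies x >= 4
f(5) = -11

-11


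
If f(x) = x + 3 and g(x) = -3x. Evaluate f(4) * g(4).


-84


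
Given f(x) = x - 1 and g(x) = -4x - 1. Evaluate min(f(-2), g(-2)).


f(-2) = -3
g(-2) = 7
min = -3

-3


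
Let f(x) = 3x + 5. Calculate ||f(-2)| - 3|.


f(-2) = -1
|-1| = 1
|1 - 3| = 2

2


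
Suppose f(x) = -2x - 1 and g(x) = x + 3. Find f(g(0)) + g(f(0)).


f(g(0)) = -7
g(f(0)) = 2
Sum = -5

-5


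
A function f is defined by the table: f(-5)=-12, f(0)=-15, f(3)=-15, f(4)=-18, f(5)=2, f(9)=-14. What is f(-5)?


-12


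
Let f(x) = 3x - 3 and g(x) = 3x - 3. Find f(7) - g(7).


f(7) = 18
g(7) = 18
Difference = 0

0


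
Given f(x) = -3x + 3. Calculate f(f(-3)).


-33


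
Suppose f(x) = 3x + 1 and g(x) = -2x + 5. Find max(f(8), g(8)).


f(8) = 25
g(8) = -11
max = 25

25


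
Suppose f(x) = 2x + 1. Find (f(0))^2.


f(0) = 1
(1)^2 = 1

1


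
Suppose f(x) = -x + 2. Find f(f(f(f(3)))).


f(3) = -1
f(-1) = 3
f(3) = -1
f(-1) = 3

3


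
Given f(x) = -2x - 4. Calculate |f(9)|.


22


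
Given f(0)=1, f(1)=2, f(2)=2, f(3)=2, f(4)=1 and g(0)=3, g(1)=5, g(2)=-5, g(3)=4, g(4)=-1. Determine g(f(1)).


f(1) = 2
g(2) = -5

-5


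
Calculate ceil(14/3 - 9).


14/3 = 4.6667
4.6667 - 9 = -4.3333
ceil(-4.3333) = -4

-4


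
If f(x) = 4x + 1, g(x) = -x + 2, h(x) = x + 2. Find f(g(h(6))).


h(6) = 8
g(8) = -6
f(-6) = -23

-23


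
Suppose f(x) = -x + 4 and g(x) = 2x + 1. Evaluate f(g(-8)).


19


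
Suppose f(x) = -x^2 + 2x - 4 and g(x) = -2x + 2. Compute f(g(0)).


g(0) = 2
f(2) = (-1)*(2)^2 + 2*(2) - 4 = -4

-4


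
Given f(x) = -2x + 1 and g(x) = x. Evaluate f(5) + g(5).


f(5) = -9
g(5) = 5
Sum = -4

-4


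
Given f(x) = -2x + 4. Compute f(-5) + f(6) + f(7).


f(-5) = 14
f(6) = -8
f(7) = -10
Sum = -4

-4


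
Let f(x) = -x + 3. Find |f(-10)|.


f(-10) = 13
|13| = 13

13


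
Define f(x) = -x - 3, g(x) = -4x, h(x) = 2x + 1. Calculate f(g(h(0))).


h(0) = 1
g(1) = -4
f(-4) = 1

1


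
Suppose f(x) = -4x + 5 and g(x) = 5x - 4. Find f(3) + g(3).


f(3) = -7
g(3) = 11
Sum = 4

4


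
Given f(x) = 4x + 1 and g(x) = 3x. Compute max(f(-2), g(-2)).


f(-2) = -7
g(-2) = -6
max = -6

-6


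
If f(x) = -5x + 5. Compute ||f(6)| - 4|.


f(6) = -25
|-25| = 25
|25 - 4| = 21

21


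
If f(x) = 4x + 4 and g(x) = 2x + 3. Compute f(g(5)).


g(5) = 13
f(13) = 56

56


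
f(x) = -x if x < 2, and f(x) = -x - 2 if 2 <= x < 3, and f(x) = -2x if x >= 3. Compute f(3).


3 satisfies x >= 3
f(3) = -6

-6


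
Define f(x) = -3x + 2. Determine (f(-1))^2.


f(-1) = 5
(5)^2 = 25

25


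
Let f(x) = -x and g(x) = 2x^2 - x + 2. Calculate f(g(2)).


g(2) = 8
f(8) = -8

-8


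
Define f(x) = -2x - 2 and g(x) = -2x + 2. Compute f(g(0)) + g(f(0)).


f(g(0)) = -6
g(f(0)) = 6
Sum = 0

0


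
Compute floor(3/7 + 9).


3/7 = 0.4286
0.4286 + 9 = 9.4286
floor(9.4286) = 9

9


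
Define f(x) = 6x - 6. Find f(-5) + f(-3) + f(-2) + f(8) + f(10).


f(-5) = -36
f(-3) = -24
f(-2) = -18
f(8) = 42
f(10) = 54
Sum = 18

18


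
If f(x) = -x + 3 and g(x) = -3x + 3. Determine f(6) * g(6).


f(6) = -3
g(6) = -15
Product = 45

45


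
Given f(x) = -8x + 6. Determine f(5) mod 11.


10


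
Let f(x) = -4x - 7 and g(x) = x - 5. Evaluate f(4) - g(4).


-22


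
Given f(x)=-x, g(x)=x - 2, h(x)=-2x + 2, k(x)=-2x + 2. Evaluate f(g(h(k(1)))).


k(1) = 0
h(0) = 2
g(2) = 0
f(0) = 0

0


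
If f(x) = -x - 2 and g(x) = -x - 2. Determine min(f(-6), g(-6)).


f(-6) = 4
g(-6) = 4
min = 4

4


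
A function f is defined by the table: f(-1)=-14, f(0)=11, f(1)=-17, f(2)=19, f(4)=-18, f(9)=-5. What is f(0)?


11


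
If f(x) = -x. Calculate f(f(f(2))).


f(2) = -2
f(-2) = 2
f(2) = -2

-2


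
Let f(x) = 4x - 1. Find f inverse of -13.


Solve 4x - 1 = -13
x = (-13 + 1) / 4 = -3

-3


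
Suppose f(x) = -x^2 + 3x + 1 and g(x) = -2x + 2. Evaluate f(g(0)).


g(0) = 2
f(2) = (-1)*(2)^2 + 3*(2) + 1 = 3

3


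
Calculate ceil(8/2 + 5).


8/2 = 4
4 + 5 = 9
ceil(9) = 9

9


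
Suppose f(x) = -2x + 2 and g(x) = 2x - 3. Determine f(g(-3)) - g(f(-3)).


f(g(-3)) = 20
g(f(-3)) = 13
Difference = 7

7


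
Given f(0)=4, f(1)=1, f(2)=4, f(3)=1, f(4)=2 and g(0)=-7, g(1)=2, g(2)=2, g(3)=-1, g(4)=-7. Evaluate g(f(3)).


f(3) = 1
g(1) = 2

2


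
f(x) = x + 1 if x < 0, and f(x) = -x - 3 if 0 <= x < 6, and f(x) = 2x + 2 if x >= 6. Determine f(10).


10 satisfies x >= 6
f(10) = 22

22


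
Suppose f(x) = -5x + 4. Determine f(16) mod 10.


f(16) = -76
-76 mod 10 = 4

4


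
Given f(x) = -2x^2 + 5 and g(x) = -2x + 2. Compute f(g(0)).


g(0) = 2
f(2) = (-2)*(2)^2 + 5 = -3

-3


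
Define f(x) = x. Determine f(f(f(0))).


f(0) = 0
f(0) = 0
f(0) = 0

0


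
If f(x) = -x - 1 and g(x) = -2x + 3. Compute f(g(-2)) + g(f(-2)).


-7


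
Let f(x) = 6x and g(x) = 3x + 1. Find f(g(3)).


60


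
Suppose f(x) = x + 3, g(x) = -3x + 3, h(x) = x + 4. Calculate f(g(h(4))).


h(4) = 8
g(8) = -21
f(-21) = -18

-18


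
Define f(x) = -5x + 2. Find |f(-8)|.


f(-8) = 42
|42| = 42

42


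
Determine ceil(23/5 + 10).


23/5 = 4.6
4.6 + 10 = 14.6
ceil(14.6) = 15

15


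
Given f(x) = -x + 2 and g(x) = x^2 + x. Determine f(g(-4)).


g(-4) = 12
f(12) = -10

-10


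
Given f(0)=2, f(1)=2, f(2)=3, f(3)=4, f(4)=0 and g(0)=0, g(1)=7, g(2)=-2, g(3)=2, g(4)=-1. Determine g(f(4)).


f(4) = 0
g(0) = 0

0


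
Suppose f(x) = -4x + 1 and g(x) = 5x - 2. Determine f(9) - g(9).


-78


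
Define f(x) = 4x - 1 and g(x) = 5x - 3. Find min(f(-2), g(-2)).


f(-2) = -9
g(-2) = -13
min = -13

-13


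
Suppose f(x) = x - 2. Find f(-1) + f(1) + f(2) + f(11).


f(-1) = -3
f(1) = -1
f(2) = 0
f(11) = 9
Sum = 5

5


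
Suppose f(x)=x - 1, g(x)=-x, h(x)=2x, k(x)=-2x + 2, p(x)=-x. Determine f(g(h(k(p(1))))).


p(1) = -1
k(-1) = 4
h(4) = 8
g(8) = -8
f(-8) = -9

-9


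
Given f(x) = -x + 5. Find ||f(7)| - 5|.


f(7) = -2
|-2| = 2
|2 - 5| = 3

3


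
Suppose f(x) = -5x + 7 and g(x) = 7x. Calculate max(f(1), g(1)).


f(1) = 2
g(1) = 7
max = 7

7


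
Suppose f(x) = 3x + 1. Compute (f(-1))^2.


f(-1) = -2
(-2)^2 = 4

4


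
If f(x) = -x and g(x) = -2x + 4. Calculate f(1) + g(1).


1


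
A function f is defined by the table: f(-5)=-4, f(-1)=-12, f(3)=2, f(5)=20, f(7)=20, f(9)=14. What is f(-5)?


Reading from the table at x = -5

-4


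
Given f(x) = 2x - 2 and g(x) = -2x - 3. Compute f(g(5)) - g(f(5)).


f(g(5)) = -28
g(f(5)) = -19
Difference = -9

-9


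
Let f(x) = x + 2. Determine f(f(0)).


f(0) = 2
f(2) = 4

4


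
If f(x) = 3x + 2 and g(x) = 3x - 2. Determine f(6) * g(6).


320


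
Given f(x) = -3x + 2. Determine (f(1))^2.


f(1) = -1
(-1)^2 = 1

1


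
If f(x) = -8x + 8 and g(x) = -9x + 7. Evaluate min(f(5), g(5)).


f(5) = -32
g(5) = -38
min = -38

-38


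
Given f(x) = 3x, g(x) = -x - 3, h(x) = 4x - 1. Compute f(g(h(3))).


h(3) = 11
g(11) = -14
f(-14) = -42

-42


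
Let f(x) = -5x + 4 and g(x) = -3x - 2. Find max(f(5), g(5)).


f(5) = -21
g(5) = -17
max = -17

-17


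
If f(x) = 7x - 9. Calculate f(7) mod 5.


f(7) = 40
40 mod 5 = 0

0


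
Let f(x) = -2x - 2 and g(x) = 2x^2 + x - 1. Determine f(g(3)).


g(3) = 20
f(20) = -42

-42


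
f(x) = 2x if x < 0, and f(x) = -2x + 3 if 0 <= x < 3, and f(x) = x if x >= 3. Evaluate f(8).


8 satisfies x >= 3
f(8) = 8

8


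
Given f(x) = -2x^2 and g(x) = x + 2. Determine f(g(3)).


g(3) = 5
f(5) = (-2)*(5)^2 = -50

-50


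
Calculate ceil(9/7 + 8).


9/7 = 1.2857
1.2857 + 8 = 9.2857
ceil(9.2857) = 10

10


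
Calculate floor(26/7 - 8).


26/7 = 3.7143
3.7143 - 8 = -4.2857
floor(-4.2857) = -5

-5


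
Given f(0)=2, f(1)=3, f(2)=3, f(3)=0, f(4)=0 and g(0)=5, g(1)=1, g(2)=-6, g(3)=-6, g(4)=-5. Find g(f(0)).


f(0) = 2
g(2) = -6

-6


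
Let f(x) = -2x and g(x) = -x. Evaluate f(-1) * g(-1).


2


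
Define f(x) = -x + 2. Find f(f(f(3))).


-1


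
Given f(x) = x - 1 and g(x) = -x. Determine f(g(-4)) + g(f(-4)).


f(g(-4)) = 3
g(f(-4)) = 5
Sum = 8

8


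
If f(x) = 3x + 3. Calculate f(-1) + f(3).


f(-1) = 0
f(3) = 12
Sum = 12

12


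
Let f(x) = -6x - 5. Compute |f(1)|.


f(1) = -11
|-11| = 11

11


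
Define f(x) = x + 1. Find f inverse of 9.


Solve x + 1 = 9
x = (9 - 1) / 1 = 8

8


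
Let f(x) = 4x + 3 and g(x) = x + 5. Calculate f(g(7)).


g(7) = 12
f(12) = 51

51


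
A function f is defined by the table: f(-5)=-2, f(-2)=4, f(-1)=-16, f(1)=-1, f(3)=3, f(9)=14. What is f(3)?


Reading from the table at x = 3

3


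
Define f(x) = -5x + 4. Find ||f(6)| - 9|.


f(6) = -26
|-26| = 26
|26 - 9| = 17

17


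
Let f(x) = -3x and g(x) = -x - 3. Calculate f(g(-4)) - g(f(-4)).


f(g(-4)) = -3
g(f(-4)) = -15
Difference = 12

12


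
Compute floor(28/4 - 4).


28/4 = 7
7 - 4 = 3
floor(3) = 3

3


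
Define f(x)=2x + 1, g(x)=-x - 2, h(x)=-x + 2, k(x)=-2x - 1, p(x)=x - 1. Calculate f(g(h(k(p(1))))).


p(1) = 0
k(0) = -1
h(-1) = 3
g(3) = -5
f(-5) = -9

-9


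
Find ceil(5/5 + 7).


5/5 = 1
1 + 7 = 8
ceil(8) = 8

8


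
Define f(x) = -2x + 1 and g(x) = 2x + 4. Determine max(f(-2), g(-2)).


f(-2) = 5
g(-2) = 0
max = 5

5


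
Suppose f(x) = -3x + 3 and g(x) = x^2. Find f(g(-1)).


g(-1) = 1
f(1) = 0

0


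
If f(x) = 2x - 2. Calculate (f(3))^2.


f(3) = 4
(4)^2 = 16

16


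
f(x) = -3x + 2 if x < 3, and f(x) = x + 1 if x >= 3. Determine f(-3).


-3 satisfies x < 3
f(-3) = 11

11


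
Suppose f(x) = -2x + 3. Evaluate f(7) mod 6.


f(7) = -11
-11 mod 6 = 1

1


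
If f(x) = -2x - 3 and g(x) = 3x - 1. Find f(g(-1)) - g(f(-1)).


9


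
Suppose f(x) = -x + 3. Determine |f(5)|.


f(5) = -2
|-2| = 2

2


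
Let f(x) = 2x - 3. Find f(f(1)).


f(1) = -1
f(-1) = -5

-5


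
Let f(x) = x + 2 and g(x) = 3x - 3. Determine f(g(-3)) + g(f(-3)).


f(g(-3)) = -10
g(f(-3)) = -6
Sum = -16

-16


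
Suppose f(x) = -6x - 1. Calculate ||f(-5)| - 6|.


f(-5) = 29
|29| = 29
|29 - 6| = 23

23


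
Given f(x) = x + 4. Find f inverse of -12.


Solve x + 4 = -12
x = (-12 - 4) / 1 = -16

-16


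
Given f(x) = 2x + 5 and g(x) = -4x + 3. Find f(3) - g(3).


f(3) = 11
g(3) = -9
Difference = 20

20


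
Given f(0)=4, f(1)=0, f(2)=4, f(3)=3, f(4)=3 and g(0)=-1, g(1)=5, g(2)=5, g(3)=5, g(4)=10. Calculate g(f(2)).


f(2) = 4
g(4) = 10

10


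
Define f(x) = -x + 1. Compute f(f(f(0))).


f(0) = 1
f(1) = 0
f(0) = 1

1


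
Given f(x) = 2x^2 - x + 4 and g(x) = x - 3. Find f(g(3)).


g(3) = 0
f(0) = 2*(0)^2 - 1*(0) + 4 = 4

4


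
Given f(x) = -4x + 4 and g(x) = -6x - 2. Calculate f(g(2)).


g(2) = -14
f(-14) = 60

60


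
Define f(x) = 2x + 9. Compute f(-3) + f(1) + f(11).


f(-3) = 3
f(1) = 11
f(11) = 31
Sum = 45

45


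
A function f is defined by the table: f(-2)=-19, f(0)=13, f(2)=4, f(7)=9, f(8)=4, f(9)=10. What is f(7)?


Reading from the table at x = 7

9


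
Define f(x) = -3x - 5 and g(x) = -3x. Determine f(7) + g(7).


f(7) = -26
g(7) = -21
Sum = -47

-47


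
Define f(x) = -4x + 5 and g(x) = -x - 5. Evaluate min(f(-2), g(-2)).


-3


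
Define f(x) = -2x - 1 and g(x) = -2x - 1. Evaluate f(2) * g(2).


f(2) = -5
g(2) = -5
Product = 25

25


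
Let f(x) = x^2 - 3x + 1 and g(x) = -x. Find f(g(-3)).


g(-3) = 3
f(3) = 1*(3)^2 - 3*(3) + 1 = 1

1


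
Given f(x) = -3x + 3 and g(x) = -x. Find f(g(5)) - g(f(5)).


f(g(5)) = 18
g(f(5)) = 12
Difference = 6

6


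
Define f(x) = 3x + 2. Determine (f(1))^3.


f(1) = 5
(5)^3 = 125

125


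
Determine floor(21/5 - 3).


21/5 = 4.2
4.2 - 3 = 1.2
floor(1.2) = 1

1


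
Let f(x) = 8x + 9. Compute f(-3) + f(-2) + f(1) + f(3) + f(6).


f(-3) = -15
f(-2) = -7
f(1) = 17
f(3) = 33
f(6) = 57
Sum = 85

85


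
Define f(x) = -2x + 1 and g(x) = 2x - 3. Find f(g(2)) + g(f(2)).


-10


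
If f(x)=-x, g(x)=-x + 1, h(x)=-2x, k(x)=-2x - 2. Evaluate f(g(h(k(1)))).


k(1) = -4
h(-4) = 8
g(8) = -7
f(-7) = 7

7


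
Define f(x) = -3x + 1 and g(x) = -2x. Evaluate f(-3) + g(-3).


f(-3) = 10
g(-3) = 6
Sum = 16

16


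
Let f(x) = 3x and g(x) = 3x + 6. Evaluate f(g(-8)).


g(-8) = -18
f(-18) = -54

-54


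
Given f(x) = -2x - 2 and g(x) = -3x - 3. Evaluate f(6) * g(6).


f(6) = -14
g(6) = -21
Product = 294

294


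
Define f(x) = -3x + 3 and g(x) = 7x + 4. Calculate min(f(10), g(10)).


f(10) = -27
g(10) = 74
min = -27

-27


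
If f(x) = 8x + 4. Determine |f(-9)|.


f(-9) = -68
|-68| = 68

68


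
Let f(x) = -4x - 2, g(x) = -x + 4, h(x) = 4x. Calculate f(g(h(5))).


62


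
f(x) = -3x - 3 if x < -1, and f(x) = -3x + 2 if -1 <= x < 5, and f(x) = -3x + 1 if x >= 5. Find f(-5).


-5 satisfies x < -1
f(-5) = 12

12


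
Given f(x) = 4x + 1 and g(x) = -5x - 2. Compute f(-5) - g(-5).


-42


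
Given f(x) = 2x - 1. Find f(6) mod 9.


f(6) = 11
11 mod 9 = 2

2
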